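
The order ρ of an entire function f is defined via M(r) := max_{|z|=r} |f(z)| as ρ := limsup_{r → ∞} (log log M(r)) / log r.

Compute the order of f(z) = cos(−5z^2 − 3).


Write cos(w) = (e^{iw} ± e^{−iw})/(2 or 2i), so |cos(w)| ≤ e^{|w|}. With w = −5z^2 − 3, |w| ≤ 5r^2 + 3 on |z|=r, giving M(r) ≤ e^{5r^2 + 3} and ρ ≤ 2. For the lower bound, choose z on |z|=r with -5z^2 purely imaginary of modulus 5r^2; then |cos(−5z^2 − 3)| grows like e^{5r^2}/2, so ρ ≥ 2. Hence ρ = 2.
Therefore ρ = 2.

Order ρ = 2.


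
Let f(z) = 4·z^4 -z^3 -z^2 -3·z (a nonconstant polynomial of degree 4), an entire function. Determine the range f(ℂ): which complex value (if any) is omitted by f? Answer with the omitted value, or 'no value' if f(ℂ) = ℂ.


Little Picard bounds the complement of f(ℂ) to at most one point.
For every w ∈ ℂ, the equation p(z) − w = 0 is a nonconstant polynomial in z and hence has at least one root by the fundamental theorem of algebra. So p is surjective onto ℂ, omitting no value.

Omitted value: no value.


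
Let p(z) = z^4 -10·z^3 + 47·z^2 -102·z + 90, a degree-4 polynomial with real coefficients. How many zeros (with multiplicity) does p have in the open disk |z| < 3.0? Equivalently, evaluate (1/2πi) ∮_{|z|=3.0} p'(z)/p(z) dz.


The zeros of p are: (3 + 3i), (3 - 3i), (2 + 1i), (2 - 1i).
Their magnitudes are: 4.243, 4.243, 2.236, 2.236.
Zeros with |z| < R = 3.0: (2 + 1i), (2 - 1i).
Count = 2.
By the argument principle, (1/2πi) ∮_{|z|=R} p'(z)/p(z) dz equals exactly this count.

Number of zeros inside |z| < 3.0: 2.


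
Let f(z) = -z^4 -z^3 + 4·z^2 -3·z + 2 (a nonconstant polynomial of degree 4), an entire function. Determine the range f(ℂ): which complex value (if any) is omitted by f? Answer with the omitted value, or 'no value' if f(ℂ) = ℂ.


Little Picard bounds the complement of f(ℂ) to at most one point.
For every w ∈ ℂ, the equation p(z) − w = 0 is a nonconstant polynomial in z and hence has at least one root by the fundamental theorem of algebra. So p is surjective onto ℂ, omitting no value.

Omitted value: no value.


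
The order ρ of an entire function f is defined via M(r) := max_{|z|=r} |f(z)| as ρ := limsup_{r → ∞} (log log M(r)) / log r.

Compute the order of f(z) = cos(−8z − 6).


cos(w) is a linear combination of e^{iw} and e^{−iw} (or e^w, e^{−w} in the hyperbolic case), so |cos(w)| ≤ e^{|w|}. With w = −8z − 6, |w| ≤ 8|z| + 6 = 8r + 6 on |z| = r, giving M(r) ≤ e^{8r + 6}, so ρ ≤ 1. On a suitable ray (z = it for sin/cos; z = t for sinh/cosh, t real → ∞), |cos(−8z − 6)| grows like e^{8|t|}/2, so ρ ≥ 1. Hence ρ = 1.
Therefore ρ = 1.

Order ρ = 1.


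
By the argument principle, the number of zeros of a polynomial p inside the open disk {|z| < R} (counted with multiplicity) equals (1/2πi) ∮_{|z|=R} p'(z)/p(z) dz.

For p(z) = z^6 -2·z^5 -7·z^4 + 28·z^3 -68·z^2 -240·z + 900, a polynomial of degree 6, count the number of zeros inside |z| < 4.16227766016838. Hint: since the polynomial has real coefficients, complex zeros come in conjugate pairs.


The zeros of p are: (1 + 3i), (1 - 3i), 3, (-3 + 1i), (-3 - 1i), 3.
Their magnitudes are: 3.162, 3.162, 3, 3.162, 3.162, 3.
Zeros with |z| < R = 4.16227766016838: (1 + 3i), (1 - 3i), 3, (-3 + 1i), (-3 - 1i), 3.
Count = 6.
By the argument principle, (1/2πi) ∮_{|z|=R} p'(z)/p(z) dz equals exactly this count.

Number of zeros inside |z| < 4.16227766016838: 6.


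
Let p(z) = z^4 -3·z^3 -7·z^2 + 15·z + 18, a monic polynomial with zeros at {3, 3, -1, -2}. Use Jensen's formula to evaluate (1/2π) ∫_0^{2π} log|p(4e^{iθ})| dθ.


Zeros: -2, -1, 3, 3; r = 4.
Inside |z| < r: -2, -1, 3, 3. Outside (|z| ≥ r): ∅.
p(0) = 18, so log|p(0)| = log(18) = 2.8904.
Apply Jensen: I(r) = log|p(0)| + Σ_k log(r/|z_k|), summed over zeros inside |z| < r.
  log(r/|z_k|) for z_k = 3: log(4/3) = 0.2877
  log(r/|z_k|) for z_k = 3: log(4/3) = 0.2877
  log(r/|z_k|) for z_k = -1: log(4/1) = 1.3863
  log(r/|z_k|) for z_k = -2: log(4/2) = 0.6931
Sum over inside zeros: 2.6548.
I(r) = log|p(0)| + (inside sum) = 2.8904 + 2.6548 = 5.5452.
Closed form (all zeros inside, monic): I(r) = n·log(r) = 4·log(4) = 5.5452. ✓

I(r) ≈ 5.5452.


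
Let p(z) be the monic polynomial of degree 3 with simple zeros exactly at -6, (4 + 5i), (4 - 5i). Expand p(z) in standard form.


The polynomial is p(z) = ∏_{α ∈ S} (z − α), where S = {-6, (4 + 5i), (4 - 5i)}.
Expanding the product yields: p(z) = z^3 -2·z^2 -7·z + 246.
Note conjugate pairs combine to real quadratics: (z − (4+5i))(z − (4−5i)) = z² − 8z + 41.
The resulting polynomial has degree 3 and real coefficients as required.

p(z) = z^3 -2·z^2 -7·z + 246.


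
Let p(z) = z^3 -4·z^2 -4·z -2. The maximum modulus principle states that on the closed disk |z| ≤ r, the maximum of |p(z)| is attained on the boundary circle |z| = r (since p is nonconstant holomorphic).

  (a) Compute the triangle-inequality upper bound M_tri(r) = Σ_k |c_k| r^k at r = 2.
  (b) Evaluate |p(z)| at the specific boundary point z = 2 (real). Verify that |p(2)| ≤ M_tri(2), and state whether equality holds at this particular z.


Coefficients: c_0 = -2, c_1 = -4, c_2 = -4, c_3 = 1. Radius r = 2.
Part (a). Triangle bound: M_tri(r) = Σ_k |c_k| r^k
  = |-2|·2^0 + |-4|·2^1 + |-4|·2^2 + |1|·2^3
  = 2 + 8 + 16 + 8 = 34.
This bounds M(r) := max_{|z|=r} |p(z)| from above; equality holds iff all terms c_k z^k can be made to align in phase at a single z on |z|=r.
Part (b). At z = 2 (real, on the circle |z| = r):
  p(2) = (-2)·2^0 + (-4)·2^1 + (-4)·2^2 + (1)·2^3 = -18.
  |p(2)| = 18.
Check: |p(2)| = 18 ≤ 34 = M_tri(2). ✓ Equality does not hold at z = 2 (the coefficients have mixed signs, so the terms do not all align in phase there).

M_tri(2) = 34; |p(2)| = 18; equality at z=2: no.


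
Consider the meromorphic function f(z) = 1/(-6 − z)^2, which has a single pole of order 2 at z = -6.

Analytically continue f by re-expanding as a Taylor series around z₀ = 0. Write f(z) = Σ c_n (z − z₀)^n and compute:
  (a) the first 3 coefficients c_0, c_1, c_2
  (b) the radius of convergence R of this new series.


Let w = z − z₀, so z = z₀ + w.
Then -6 − z = -6 − (z₀ + w) = (-6 − z₀) − w = -6 − w.
f(z) = 1/(-6 − w)^2 = (1/(-6)^2) · (1 − w/(-6))^{−2}.
By the binomial series (1−u)^{−2} = Σ_{n≥0} C(n+1, 1) u^n for |u|<1, with u = w/(-6):
  c_n = C(n+1, 1) / (-6)^(n+2).
  c_0 = 1/(-6)^2 = 1/36.
  c_1 = 2/(-6)^3 = -1/108.
  c_2 = 3/(-6)^4 = 1/432.
The series is valid for |w/d| < 1, i.e. |z − z₀| < |d|.
Radius of convergence: R = |-6 − z₀| = |-6| = 6 (distance from z₀ to the singularity z = -6).

c_0 = 1/36, c_1 = -1/108, c_2 = 1/432; R = 6.


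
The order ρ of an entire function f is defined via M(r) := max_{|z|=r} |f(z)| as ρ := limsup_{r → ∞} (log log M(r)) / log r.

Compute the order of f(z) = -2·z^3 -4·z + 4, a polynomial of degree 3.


|f(z)| ≤ Σ|c_k|·r^k = O(r^3) as r → ∞. Polynomial growth is O(e^{r^ε}) for every ε > 0 (since r^3/e^{r^ε} → 0), so ρ ≤ ε for all ε > 0, i.e. ρ = 0. Every nonconstant polynomial has order 0.
Therefore ρ = 0.

Order ρ = 0.


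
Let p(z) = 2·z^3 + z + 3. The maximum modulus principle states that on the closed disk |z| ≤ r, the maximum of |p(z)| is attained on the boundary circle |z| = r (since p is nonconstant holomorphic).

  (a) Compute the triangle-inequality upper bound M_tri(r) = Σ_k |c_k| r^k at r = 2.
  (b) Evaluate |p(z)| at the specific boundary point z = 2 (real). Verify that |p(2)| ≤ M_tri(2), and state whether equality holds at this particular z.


Coefficients: c_0 = 3, c_1 = 1, c_2 = 0, c_3 = 2. Radius r = 2.
Part (a). Triangle bound: M_tri(r) = Σ_k |c_k| r^k
  = |3|·2^0 + |1|·2^1 + |0|·2^2 + |2|·2^3
  = 3 + 2 + 0 + 16 = 21.
This bounds M(r) := max_{|z|=r} |p(z)| from above; equality holds iff all terms c_k z^k can be made to align in phase at a single z on |z|=r.
Part (b). At z = 2 (real, on the circle |z| = r):
  p(2) = (3)·2^0 + (1)·2^1 + (0)·2^2 + (2)·2^3 = 21.
  |p(2)| = 21.
Since all nonzero coefficients share the same sign, |p(2)| = 21 = M_tri(2); the triangle bound is attained at z = 2, so in fact M(r) = 21.

M_tri(2) = 21; |p(2)| = 21; equality at z=2: yes.


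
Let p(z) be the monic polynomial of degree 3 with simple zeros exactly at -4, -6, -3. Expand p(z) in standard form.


The polynomial is p(z) = ∏_{α ∈ S} (z − α), where S = {-4, -6, -3}.
Expanding the product yields: p(z) = z^3 + 13·z^2 + 54·z + 72.
The resulting polynomial has degree 3 and real coefficients as required.

p(z) = z^3 + 13·z^2 + 54·z + 72.


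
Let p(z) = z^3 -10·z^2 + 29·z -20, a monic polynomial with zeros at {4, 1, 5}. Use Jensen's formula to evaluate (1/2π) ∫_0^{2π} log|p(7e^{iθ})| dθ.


Zeros: 1, 4, 5; r = 7.
Inside |z| < r: 1, 4, 5. Outside (|z| ≥ r): ∅.
p(0) = -20, so log|p(0)| = log(20) = 2.9957.
Apply Jensen: I(r) = log|p(0)| + Σ_k log(r/|z_k|), summed over zeros inside |z| < r.
  log(r/|z_k|) for z_k = 4: log(7/4) = 0.5596
  log(r/|z_k|) for z_k = 1: log(7/1) = 1.9459
  log(r/|z_k|) for z_k = 5: log(7/5) = 0.3365
Sum over inside zeros: 2.8420.
I(r) = log|p(0)| + (inside sum) = 2.9957 + 2.8420 = 5.8377.
Closed form (all zeros inside, monic): I(r) = n·log(r) = 3·log(7) = 5.8377. ✓

I(r) ≈ 5.8377.


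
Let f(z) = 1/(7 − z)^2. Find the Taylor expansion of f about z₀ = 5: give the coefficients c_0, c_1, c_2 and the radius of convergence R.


Let w = z − z₀, so z = z₀ + w.
Then 7 − z = 7 − (z₀ + w) = (7 − z₀) − w = 2 − w.
f(z) = 1/(2 − w)^2 = (1/(2)^2) · (1 − w/(2))^{−2}.
By the binomial series (1−u)^{−2} = Σ_{n≥0} C(n+1, 1) u^n for |u|<1, with u = w/(2):
  c_n = C(n+1, 1) / (2)^(n+2).
  c_0 = 1/(2)^2 = 1/4.
  c_1 = 2/(2)^3 = 1/4.
  c_2 = 3/(2)^4 = 3/16.
The series is valid for |w/d| < 1, i.e. |z − z₀| < |d|.
Radius of convergence: R = |7 − z₀| = |2| = 2 (distance from z₀ to the singularity z = 7).

c_0 = 1/4, c_1 = 1/4, c_2 = 3/16; R = 2.


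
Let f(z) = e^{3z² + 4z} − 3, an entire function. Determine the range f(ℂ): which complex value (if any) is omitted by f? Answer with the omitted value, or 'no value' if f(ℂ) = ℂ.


Little Picard bounds the complement of f(ℂ) to at most one point.
The exponent g(z) = 3z² + 4z is a nonconstant polynomial, hence surjective onto ℂ. So e^{g(z)} takes every value in {e^w : w ∈ ℂ} = ℂ ∖ {0}. Adding -3 shifts the range to ℂ ∖ {-3}. f omits exactly -3.

Omitted value: -3.


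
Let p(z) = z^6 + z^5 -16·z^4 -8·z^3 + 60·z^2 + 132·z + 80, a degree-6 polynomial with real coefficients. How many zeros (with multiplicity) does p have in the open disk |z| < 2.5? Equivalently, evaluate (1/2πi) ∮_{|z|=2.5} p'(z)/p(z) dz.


The zeros of p are: -4, -1, (3 + 1i), (3 - 1i), (-1 + 1i), (-1 - 1i).
Their magnitudes are: 4, 1, 3.162, 3.162, 1.414, 1.414.
Zeros with |z| < R = 2.5: -1, (-1 + 1i), (-1 - 1i).
Count = 3.
By the argument principle, (1/2πi) ∮_{|z|=R} p'(z)/p(z) dz equals exactly this count.

Number of zeros inside |z| < 2.5: 3.


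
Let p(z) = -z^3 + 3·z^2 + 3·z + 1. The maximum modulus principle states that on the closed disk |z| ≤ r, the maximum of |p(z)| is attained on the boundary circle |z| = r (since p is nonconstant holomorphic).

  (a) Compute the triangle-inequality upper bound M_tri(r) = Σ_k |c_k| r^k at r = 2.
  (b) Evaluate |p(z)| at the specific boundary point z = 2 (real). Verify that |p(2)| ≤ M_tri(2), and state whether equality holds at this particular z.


Coefficients: c_0 = 1, c_1 = 3, c_2 = 3, c_3 = -1. Radius r = 2.
Part (a). Triangle bound: M_tri(r) = Σ_k |c_k| r^k
  = |1|·2^0 + |3|·2^1 + |3|·2^2 + |-1|·2^3
  = 1 + 6 + 12 + 8 = 27.
This bounds M(r) := max_{|z|=r} |p(z)| from above; equality holds iff all terms c_k z^k can be made to align in phase at a single z on |z|=r.
Part (b). At z = 2 (real, on the circle |z| = r):
  p(2) = (1)·2^0 + (3)·2^1 + (3)·2^2 + (-1)·2^3 = 11.
  |p(2)| = 11.
Check: |p(2)| = 11 ≤ 27 = M_tri(2). ✓ Equality does not hold at z = 2 (the coefficients have mixed signs, so the terms do not all align in phase there).

M_tri(2) = 27; |p(2)| = 11; equality at z=2: no.


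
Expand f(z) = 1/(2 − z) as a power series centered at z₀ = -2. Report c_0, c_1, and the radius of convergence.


Let w = z − z₀, so z = z₀ + w.
Then 2 − z = 2 − (z₀ + w) = (2 − z₀) − w = 4 − w.
f(z) = 1/(4 − w) = (1/(4)) · 1/(1 − w/(4)) = Σ_{n≥0} w^n / (4)^(n+1).
So c_n = 1/(4)^(n+1):
  c_0 = 1/(4)^1 = 1/4.
  c_1 = 1/(4)^2 = 1/16.
The series is valid for |w/d| < 1, i.e. |z − z₀| < |d|.
Radius of convergence: R = |2 − z₀| = |4| = 4 (distance from z₀ to the singularity z = 2).

c_0 = 1/4, c_1 = 1/16; R = 4.


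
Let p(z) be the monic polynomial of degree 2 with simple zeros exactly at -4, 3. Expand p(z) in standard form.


The polynomial is p(z) = ∏_{α ∈ S} (z − α), where S = {-4, 3}.
Expanding the product yields: p(z) = z^2 + z -12.
The resulting polynomial has degree 2 and real coefficients as required.

p(z) = z^2 + z -12.


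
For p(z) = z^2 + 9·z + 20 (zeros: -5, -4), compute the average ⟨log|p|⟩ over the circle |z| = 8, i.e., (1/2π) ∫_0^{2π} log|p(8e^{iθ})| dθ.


Zeros: -5, -4; r = 8.
Inside |z| < r: -5, -4. Outside (|z| ≥ r): ∅.
p(0) = 20, so log|p(0)| = log(20) = 2.9957.
Apply Jensen: I(r) = log|p(0)| + Σ_k log(r/|z_k|), summed over zeros inside |z| < r.
  log(r/|z_k|) for z_k = -5: log(8/5) = 0.4700
  log(r/|z_k|) for z_k = -4: log(8/4) = 0.6931
Sum over inside zeros: 1.1632.
I(r) = log|p(0)| + (inside sum) = 2.9957 + 1.1632 = 4.1589.
Closed form (all zeros inside, monic): I(r) = n·log(r) = 2·log(8) = 4.1589. ✓

I(r) ≈ 4.1589.


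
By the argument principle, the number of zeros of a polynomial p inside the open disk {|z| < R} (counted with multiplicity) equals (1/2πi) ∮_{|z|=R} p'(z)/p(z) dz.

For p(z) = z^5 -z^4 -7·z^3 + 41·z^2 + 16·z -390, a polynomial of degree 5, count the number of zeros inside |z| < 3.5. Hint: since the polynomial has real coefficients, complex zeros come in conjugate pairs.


The zeros of p are: (2 + 3i), (2 - 3i), (-3 + 1i), (-3 - 1i), 3.
Their magnitudes are: 3.606, 3.606, 3.162, 3.162, 3.
Zeros with |z| < R = 3.5: (-3 + 1i), (-3 - 1i), 3.
Count = 3.
By the argument principle, (1/2πi) ∮_{|z|=R} p'(z)/p(z) dz equals exactly this count.

Number of zeros inside |z| < 3.5: 3.


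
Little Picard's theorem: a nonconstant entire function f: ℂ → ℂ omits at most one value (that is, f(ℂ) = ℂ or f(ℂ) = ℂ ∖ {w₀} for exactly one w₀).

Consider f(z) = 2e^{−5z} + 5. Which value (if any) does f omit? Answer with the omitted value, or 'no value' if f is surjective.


Little Picard bounds the complement of f(ℂ) to at most one point.
e^{−5z} is never zero on ℂ, so 2·e^{−5z} takes every value in ℂ ∖ {0}. Adding 5 shifts the range to ℂ ∖ {5}. Thus f omits exactly the value 5.

Omitted value: 5.


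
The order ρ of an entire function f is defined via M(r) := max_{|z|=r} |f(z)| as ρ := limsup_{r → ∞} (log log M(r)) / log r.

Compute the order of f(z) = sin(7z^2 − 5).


Write sin(w) = (e^{iw} ± e^{−iw})/(2 or 2i), so |sin(w)| ≤ e^{|w|}. With w = 7z^2 − 5, |w| ≤ 7r^2 + 5 on |z|=r, giving M(r) ≤ e^{7r^2 + 5} and ρ ≤ 2. For the lower bound, choose z on |z|=r with 7z^2 purely imaginary of modulus 7r^2; then |sin(7z^2 − 5)| grows like e^{7r^2}/2, so ρ ≥ 2. Hence ρ = 2.
Therefore ρ = 2.

Order ρ = 2.


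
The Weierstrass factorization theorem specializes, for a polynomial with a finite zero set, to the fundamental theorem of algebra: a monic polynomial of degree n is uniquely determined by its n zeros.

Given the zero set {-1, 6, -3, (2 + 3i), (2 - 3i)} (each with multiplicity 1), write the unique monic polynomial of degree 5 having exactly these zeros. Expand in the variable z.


The polynomial is p(z) = ∏_{α ∈ S} (z − α), where S = {-1, 6, -3, (2 + 3i), (2 - 3i)}.
Expanding the product yields: p(z) = z^5 -6·z^4 + 40·z^2 -201·z -234.
Note conjugate pairs combine to real quadratics: (z − (2+3i))(z − (2−3i)) = z² − 4z + 13.
The resulting polynomial has degree 5 and real coefficients as required.

p(z) = z^5 -6·z^4 + 40·z^2 -201·z -234.


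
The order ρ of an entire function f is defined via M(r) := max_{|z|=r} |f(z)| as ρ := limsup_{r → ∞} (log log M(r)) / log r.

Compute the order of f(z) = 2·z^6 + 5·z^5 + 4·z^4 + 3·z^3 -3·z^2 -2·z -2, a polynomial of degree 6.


|f(z)| ≤ Σ|c_k|·r^k = O(r^6) as r → ∞. Polynomial growth is O(e^{r^ε}) for every ε > 0 (since r^6/e^{r^ε} → 0), so ρ ≤ ε for all ε > 0, i.e. ρ = 0. Every nonconstant polynomial has order 0.
Therefore ρ = 0.

Order ρ = 0.


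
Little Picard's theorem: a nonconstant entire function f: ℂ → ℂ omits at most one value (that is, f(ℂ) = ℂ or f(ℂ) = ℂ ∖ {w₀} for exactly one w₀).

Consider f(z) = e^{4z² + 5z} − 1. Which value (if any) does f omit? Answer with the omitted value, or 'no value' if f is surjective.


Little Picard bounds the complement of f(ℂ) to at most one point.
The exponent g(z) = 4z² + 5z is a nonconstant polynomial, hence surjective onto ℂ. So e^{g(z)} takes every value in {e^w : w ∈ ℂ} = ℂ ∖ {0}. Adding -1 shifts the range to ℂ ∖ {-1}. f omits exactly -1.

Omitted value: -1.


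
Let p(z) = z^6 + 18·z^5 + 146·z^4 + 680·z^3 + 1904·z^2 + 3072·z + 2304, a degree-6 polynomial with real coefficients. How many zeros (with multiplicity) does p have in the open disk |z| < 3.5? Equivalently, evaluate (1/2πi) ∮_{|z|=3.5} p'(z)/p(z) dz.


The zeros of p are: (-3 + 3i), (-3 - 3i), -4, (-2 + 2i), (-2 - 2i), -4.
Their magnitudes are: 4.243, 4.243, 4, 2.828, 2.828, 4.
Zeros with |z| < R = 3.5: (-2 + 2i), (-2 - 2i).
Count = 2.
By the argument principle, (1/2πi) ∮_{|z|=R} p'(z)/p(z) dz equals exactly this count.

Number of zeros inside |z| < 3.5: 2.


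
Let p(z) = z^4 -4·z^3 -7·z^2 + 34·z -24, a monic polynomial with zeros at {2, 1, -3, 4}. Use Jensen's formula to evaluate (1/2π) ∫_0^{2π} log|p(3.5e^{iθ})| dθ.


Zeros: -3, 1, 2, 4; r = 3.5.
Inside |z| < r: -3, 1, 2. Outside (|z| ≥ r): 4.
p(0) = -24, so log|p(0)| = log(24) = 3.1781.
Apply Jensen: I(r) = log|p(0)| + Σ_k log(r/|z_k|), summed over zeros inside |z| < r.
  log(r/|z_k|) for z_k = 2: log(3.5/2) = 0.5596
  log(r/|z_k|) for z_k = 1: log(3.5/1) = 1.2528
  log(r/|z_k|) for z_k = -3: log(3.5/3) = 0.1542
  Outside zeros (4) contribute nothing to the Jensen sum.
Sum over inside zeros: 1.9665.
I(r) = log|p(0)| + (inside sum) = 3.1781 + 1.9665 = 5.1446.
Note: since some zeros are outside |z| ≤ r, the simplified n·log(r) form does NOT apply — only the inside zeros contribute.

I(r) ≈ 5.1446.


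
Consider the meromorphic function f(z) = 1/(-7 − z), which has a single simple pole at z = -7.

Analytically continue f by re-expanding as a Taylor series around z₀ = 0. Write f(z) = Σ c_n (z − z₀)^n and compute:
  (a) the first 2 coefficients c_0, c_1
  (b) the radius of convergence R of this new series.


Let w = z − z₀, so z = z₀ + w.
Then -7 − z = -7 − (z₀ + w) = (-7 − z₀) − w = -7 − w.
f(z) = 1/(-7 − w) = (1/(-7)) · 1/(1 − w/(-7)) = Σ_{n≥0} w^n / (-7)^(n+1).
So c_n = 1/(-7)^(n+1):
  c_0 = 1/(-7)^1 = -1/7.
  c_1 = 1/(-7)^2 = 1/49.
The series is valid for |w/d| < 1, i.e. |z − z₀| < |d|.
Radius of convergence: R = |-7 − z₀| = |-7| = 7 (distance from z₀ to the singularity z = -7).

c_0 = -1/7, c_1 = 1/49; R = 7.


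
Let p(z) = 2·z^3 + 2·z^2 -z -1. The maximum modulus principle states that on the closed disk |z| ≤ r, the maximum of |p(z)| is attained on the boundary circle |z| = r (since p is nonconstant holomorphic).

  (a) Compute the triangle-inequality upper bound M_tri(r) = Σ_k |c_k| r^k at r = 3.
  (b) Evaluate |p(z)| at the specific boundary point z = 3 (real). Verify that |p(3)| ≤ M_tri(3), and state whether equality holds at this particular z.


Coefficients: c_0 = -1, c_1 = -1, c_2 = 2, c_3 = 2. Radius r = 3.
Part (a). Triangle bound: M_tri(r) = Σ_k |c_k| r^k
  = |-1|·3^0 + |-1|·3^1 + |2|·3^2 + |2|·3^3
  = 1 + 3 + 18 + 54 = 76.
This bounds M(r) := max_{|z|=r} |p(z)| from above; equality holds iff all terms c_k z^k can be made to align in phase at a single z on |z|=r.
Part (b). At z = 3 (real, on the circle |z| = r):
  p(3) = (-1)·3^0 + (-1)·3^1 + (2)·3^2 + (2)·3^3 = 68.
  |p(3)| = 68.
Check: |p(3)| = 68 ≤ 76 = M_tri(3). ✓ Equality does not hold at z = 3 (the coefficients have mixed signs, so the terms do not all align in phase there).

M_tri(3) = 76; |p(3)| = 68; equality at z=3: no.


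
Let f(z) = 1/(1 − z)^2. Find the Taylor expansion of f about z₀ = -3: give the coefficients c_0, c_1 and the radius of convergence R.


Let w = z − z₀, so z = z₀ + w.
Then 1 − z = 1 − (z₀ + w) = (1 − z₀) − w = 4 − w.
f(z) = 1/(4 − w)^2 = (1/(4)^2) · (1 − w/(4))^{−2}.
By the binomial series (1−u)^{−2} = Σ_{n≥0} C(n+1, 1) u^n for |u|<1, with u = w/(4):
  c_n = C(n+1, 1) / (4)^(n+2).
  c_0 = 1/(4)^2 = 1/16.
  c_1 = 2/(4)^3 = 1/32.
The series is valid for |w/d| < 1, i.e. |z − z₀| < |d|.
Radius of convergence: R = |1 − z₀| = |4| = 4 (distance from z₀ to the singularity z = 1).

c_0 = 1/16, c_1 = 1/32; R = 4.


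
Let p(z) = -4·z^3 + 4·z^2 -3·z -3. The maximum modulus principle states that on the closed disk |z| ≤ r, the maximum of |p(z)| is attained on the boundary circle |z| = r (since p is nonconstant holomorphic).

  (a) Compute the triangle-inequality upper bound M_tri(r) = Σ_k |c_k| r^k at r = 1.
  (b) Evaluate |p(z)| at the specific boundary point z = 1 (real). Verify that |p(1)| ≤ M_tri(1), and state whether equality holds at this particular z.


Coefficients: c_0 = -3, c_1 = -3, c_2 = 4, c_3 = -4. Radius r = 1.
Part (a). Triangle bound: M_tri(r) = Σ_k |c_k| r^k
  = |-3|·1^0 + |-3|·1^1 + |4|·1^2 + |-4|·1^3
  = 3 + 3 + 4 + 4 = 14.
This bounds M(r) := max_{|z|=r} |p(z)| from above; equality holds iff all terms c_k z^k can be made to align in phase at a single z on |z|=r.
Part (b). At z = 1 (real, on the circle |z| = r):
  p(1) = (-3)·1^0 + (-3)·1^1 + (4)·1^2 + (-4)·1^3 = -6.
  |p(1)| = 6.
Check: |p(1)| = 6 ≤ 14 = M_tri(1). ✓ Equality does not hold at z = 1 (the coefficients have mixed signs, so the terms do not all align in phase there).

M_tri(1) = 14; |p(1)| = 6; equality at z=1: no.


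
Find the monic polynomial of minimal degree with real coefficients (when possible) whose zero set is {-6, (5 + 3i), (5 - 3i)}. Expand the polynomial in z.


The polynomial is p(z) = ∏_{α ∈ S} (z − α), where S = {-6, (5 + 3i), (5 - 3i)}.
Expanding the product yields: p(z) = z^3 -4·z^2 -26·z + 204.
Note conjugate pairs combine to real quadratics: (z − (5+3i))(z − (5−3i)) = z² − 10z + 34.
The resulting polynomial has degree 3 and real coefficients as required.

p(z) = z^3 -4·z^2 -26·z + 204.


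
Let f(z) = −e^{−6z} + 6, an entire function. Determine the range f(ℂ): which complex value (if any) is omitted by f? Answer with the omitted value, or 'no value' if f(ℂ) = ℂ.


Little Picard bounds the complement of f(ℂ) to at most one point.
e^{−6z} is never zero on ℂ, so -1·e^{−6z} takes every value in ℂ ∖ {0}. Adding 6 shifts the range to ℂ ∖ {6}. Thus f omits exactly the value 6.

Omitted value: 6.


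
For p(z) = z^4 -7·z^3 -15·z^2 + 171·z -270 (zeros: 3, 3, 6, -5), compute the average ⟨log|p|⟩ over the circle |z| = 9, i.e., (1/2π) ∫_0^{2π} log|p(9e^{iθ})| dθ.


Zeros: -5, 3, 3, 6; r = 9.
Inside |z| < r: -5, 3, 3, 6. Outside (|z| ≥ r): ∅.
p(0) = -270, so log|p(0)| = log(270) = 5.5984.
Apply Jensen: I(r) = log|p(0)| + Σ_k log(r/|z_k|), summed over zeros inside |z| < r.
  log(r/|z_k|) for z_k = 3: log(9/3) = 1.0986
  log(r/|z_k|) for z_k = 3: log(9/3) = 1.0986
  log(r/|z_k|) for z_k = 6: log(9/6) = 0.4055
  log(r/|z_k|) for z_k = -5: log(9/5) = 0.5878
Sum over inside zeros: 3.1905.
I(r) = log|p(0)| + (inside sum) = 5.5984 + 3.1905 = 8.7889.
Closed form (all zeros inside, monic): I(r) = n·log(r) = 4·log(9) = 8.7889. ✓

I(r) ≈ 8.7889.


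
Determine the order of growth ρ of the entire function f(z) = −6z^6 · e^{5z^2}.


M(r) = max_{|z|=r} |-6|·|z|^6·|e^{5z^2}| = 6·r^6 · e^{5r^2} (the factors attain their maxima compatibly on |z|=r). Then log M(r) = log 6 + 6·log r + 5r^2, dominated by the last term, so log log M(r) ~ 2·log r. The polynomial factor -6z^6 contributes only a log r term and does not affect the order. ρ = 2.
Therefore ρ = 2.

Order ρ = 2.


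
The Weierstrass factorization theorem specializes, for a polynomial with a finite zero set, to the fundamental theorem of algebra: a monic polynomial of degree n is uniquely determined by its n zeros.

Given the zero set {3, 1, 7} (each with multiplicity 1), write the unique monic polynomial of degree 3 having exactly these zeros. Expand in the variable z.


The polynomial is p(z) = ∏_{α ∈ S} (z − α), where S = {3, 1, 7}.
Expanding the product yields: p(z) = z^3 -11·z^2 + 31·z -21.
The resulting polynomial has degree 3 and real coefficients as required.

p(z) = z^3 -11·z^2 + 31·z -21.


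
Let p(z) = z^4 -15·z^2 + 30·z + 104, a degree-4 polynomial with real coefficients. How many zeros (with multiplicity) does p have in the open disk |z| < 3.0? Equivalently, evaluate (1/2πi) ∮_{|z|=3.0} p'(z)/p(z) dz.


The zeros of p are: -2, (3 + 2i), (3 - 2i), -4.
Their magnitudes are: 2, 3.606, 3.606, 4.
Zeros with |z| < R = 3.0: -2.
Count = 1.
By the argument principle, (1/2πi) ∮_{|z|=R} p'(z)/p(z) dz equals exactly this count.

Number of zeros inside |z| < 3.0: 1.


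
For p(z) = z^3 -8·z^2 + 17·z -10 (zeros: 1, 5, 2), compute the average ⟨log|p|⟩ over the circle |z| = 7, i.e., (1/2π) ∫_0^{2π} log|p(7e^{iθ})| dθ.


Zeros: 1, 2, 5; r = 7.
Inside |z| < r: 1, 2, 5. Outside (|z| ≥ r): ∅.
p(0) = -10, so log|p(0)| = log(10) = 2.3026.
Apply Jensen: I(r) = log|p(0)| + Σ_k log(r/|z_k|), summed over zeros inside |z| < r.
  log(r/|z_k|) for z_k = 1: log(7/1) = 1.9459
  log(r/|z_k|) for z_k = 5: log(7/5) = 0.3365
  log(r/|z_k|) for z_k = 2: log(7/2) = 1.2528
Sum over inside zeros: 3.5351.
I(r) = log|p(0)| + (inside sum) = 2.3026 + 3.5351 = 5.8377.
Closed form (all zeros inside, monic): I(r) = n·log(r) = 3·log(7) = 5.8377. ✓

I(r) ≈ 5.8377.


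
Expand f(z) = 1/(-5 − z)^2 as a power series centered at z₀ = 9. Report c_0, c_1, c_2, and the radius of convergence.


Let w = z − z₀, so z = z₀ + w.
Then -5 − z = -5 − (z₀ + w) = (-5 − z₀) − w = -14 − w.
f(z) = 1/(-14 − w)^2 = (1/(-14)^2) · (1 − w/(-14))^{−2}.
By the binomial series (1−u)^{−2} = Σ_{n≥0} C(n+1, 1) u^n for |u|<1, with u = w/(-14):
  c_n = C(n+1, 1) / (-14)^(n+2).
  c_0 = 1/(-14)^2 = 1/196.
  c_1 = 2/(-14)^3 = -1/1372.
  c_2 = 3/(-14)^4 = 3/38416.
The series is valid for |w/d| < 1, i.e. |z − z₀| < |d|.
Radius of convergence: R = |-5 − z₀| = |-14| = 14 (distance from z₀ to the singularity z = -5).

c_0 = 1/196, c_1 = -1/1372, c_2 = 3/38416; R = 14.


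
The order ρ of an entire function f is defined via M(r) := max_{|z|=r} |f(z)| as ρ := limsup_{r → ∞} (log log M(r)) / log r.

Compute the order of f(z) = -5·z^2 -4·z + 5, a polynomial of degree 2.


|f(z)| ≤ Σ|c_k|·r^k = O(r^2) as r → ∞. Polynomial growth is O(e^{r^ε}) for every ε > 0 (since r^2/e^{r^ε} → 0), so ρ ≤ ε for all ε > 0, i.e. ρ = 0. Every nonconstant polynomial has order 0.
Therefore ρ = 0.

Order ρ = 0.


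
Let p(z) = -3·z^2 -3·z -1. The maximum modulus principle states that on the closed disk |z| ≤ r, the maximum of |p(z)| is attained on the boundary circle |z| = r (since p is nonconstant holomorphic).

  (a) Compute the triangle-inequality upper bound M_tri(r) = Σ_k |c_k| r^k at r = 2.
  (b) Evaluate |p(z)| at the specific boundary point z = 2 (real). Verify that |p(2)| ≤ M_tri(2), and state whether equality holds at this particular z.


Coefficients: c_0 = -1, c_1 = -3, c_2 = -3. Radius r = 2.
Part (a). Triangle bound: M_tri(r) = Σ_k |c_k| r^k
  = |-1|·2^0 + |-3|·2^1 + |-3|·2^2
  = 1 + 6 + 12 = 19.
This bounds M(r) := max_{|z|=r} |p(z)| from above; equality holds iff all terms c_k z^k can be made to align in phase at a single z on |z|=r.
Part (b). At z = 2 (real, on the circle |z| = r):
  p(2) = (-1)·2^0 + (-3)·2^1 + (-3)·2^2 = -19.
  |p(2)| = 19.
Since all nonzero coefficients share the same sign, |p(2)| = 19 = M_tri(2); the triangle bound is attained at z = 2, so in fact M(r) = 19.

M_tri(2) = 19; |p(2)| = 19; equality at z=2: yes.


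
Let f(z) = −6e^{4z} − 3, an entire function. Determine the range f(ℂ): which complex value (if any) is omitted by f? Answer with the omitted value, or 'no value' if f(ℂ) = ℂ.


Little Picard bounds the complement of f(ℂ) to at most one point.
e^{4z} is never zero on ℂ, so -6·e^{4z} takes every value in ℂ ∖ {0}. Adding -3 shifts the range to ℂ ∖ {-3}. Thus f omits exactly the value -3.

Omitted value: -3.


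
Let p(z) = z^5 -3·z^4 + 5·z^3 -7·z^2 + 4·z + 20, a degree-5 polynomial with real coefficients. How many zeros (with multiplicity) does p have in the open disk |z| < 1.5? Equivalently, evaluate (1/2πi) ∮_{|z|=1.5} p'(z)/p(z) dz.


The zeros of p are: (2 + 1i), (2 - 1i), (0 + 2i), (0 - 2i), -1.
Their magnitudes are: 2.236, 2.236, 2, 2, 1.
Zeros with |z| < R = 1.5: -1.
Count = 1.
By the argument principle, (1/2πi) ∮_{|z|=R} p'(z)/p(z) dz equals exactly this count.

Number of zeros inside |z| < 1.5: 1.


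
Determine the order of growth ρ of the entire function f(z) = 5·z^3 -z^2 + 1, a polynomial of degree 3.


|f(z)| ≤ Σ|c_k|·r^k = O(r^3) as r → ∞. Polynomial growth is O(e^{r^ε}) for every ε > 0 (since r^3/e^{r^ε} → 0), so ρ ≤ ε for all ε > 0, i.e. ρ = 0. Every nonconstant polynomial has order 0.
Therefore ρ = 0.

Order ρ = 0.


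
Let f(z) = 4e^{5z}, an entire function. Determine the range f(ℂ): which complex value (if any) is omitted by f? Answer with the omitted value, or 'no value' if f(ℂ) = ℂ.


Little Picard bounds the complement of f(ℂ) to at most one point.
e^{5z} is never zero on ℂ, so 4·e^{5z} takes every value in ℂ ∖ {0}. Adding 0 shifts the range to ℂ ∖ {0}. Thus f omits exactly the value 0.

Omitted value: 0.


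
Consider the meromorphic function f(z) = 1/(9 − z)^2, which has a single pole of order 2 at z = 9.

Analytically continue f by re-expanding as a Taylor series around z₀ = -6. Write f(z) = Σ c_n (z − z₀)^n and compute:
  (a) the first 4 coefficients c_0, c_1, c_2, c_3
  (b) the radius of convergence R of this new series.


Let w = z − z₀, so z = z₀ + w.
Then 9 − z = 9 − (z₀ + w) = (9 − z₀) − w = 15 − w.
f(z) = 1/(15 − w)^2 = (1/(15)^2) · (1 − w/(15))^{−2}.
By the binomial series (1−u)^{−2} = Σ_{n≥0} C(n+1, 1) u^n for |u|<1, with u = w/(15):
  c_n = C(n+1, 1) / (15)^(n+2).
  c_0 = 1/(15)^2 = 1/225.
  c_1 = 2/(15)^3 = 2/3375.
  c_2 = 3/(15)^4 = 1/16875.
  c_3 = 4/(15)^5 = 4/759375.
The series is valid for |w/d| < 1, i.e. |z − z₀| < |d|.
Radius of convergence: R = |9 − z₀| = |15| = 15 (distance from z₀ to the singularity z = 9).

c_0 = 1/225, c_1 = 2/3375, c_2 = 1/16875, c_3 = 4/759375; R = 15.


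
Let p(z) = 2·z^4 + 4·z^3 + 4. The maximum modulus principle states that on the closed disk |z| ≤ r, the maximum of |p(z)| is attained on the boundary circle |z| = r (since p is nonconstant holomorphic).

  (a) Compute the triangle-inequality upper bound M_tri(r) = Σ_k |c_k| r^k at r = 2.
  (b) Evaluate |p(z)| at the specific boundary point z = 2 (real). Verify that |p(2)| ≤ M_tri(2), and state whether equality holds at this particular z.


Coefficients: c_0 = 4, c_1 = 0, c_2 = 0, c_3 = 4, c_4 = 2. Radius r = 2.
Part (a). Triangle bound: M_tri(r) = Σ_k |c_k| r^k
  = |4|·2^0 + |0|·2^1 + |0|·2^2 + |4|·2^3 + |2|·2^4
  = 4 + 0 + 0 + 32 + 32 = 68.
This bounds M(r) := max_{|z|=r} |p(z)| from above; equality holds iff all terms c_k z^k can be made to align in phase at a single z on |z|=r.
Part (b). At z = 2 (real, on the circle |z| = r):
  p(2) = (4)·2^0 + (0)·2^1 + (0)·2^2 + (4)·2^3 + (2)·2^4 = 68.
  |p(2)| = 68.
Since all nonzero coefficients share the same sign, |p(2)| = 68 = M_tri(2); the triangle bound is attained at z = 2, so in fact M(r) = 68.

M_tri(2) = 68; |p(2)| = 68; equality at z=2: yes.


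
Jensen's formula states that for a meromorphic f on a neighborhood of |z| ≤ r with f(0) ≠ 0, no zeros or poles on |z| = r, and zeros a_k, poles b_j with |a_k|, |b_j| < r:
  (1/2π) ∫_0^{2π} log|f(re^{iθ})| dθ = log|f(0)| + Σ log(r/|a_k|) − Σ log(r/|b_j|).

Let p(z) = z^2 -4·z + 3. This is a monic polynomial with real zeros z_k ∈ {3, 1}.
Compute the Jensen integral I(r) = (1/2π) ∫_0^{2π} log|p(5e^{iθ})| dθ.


Zeros: 1, 3; r = 5.
Inside |z| < r: 1, 3. Outside (|z| ≥ r): ∅.
p(0) = 3, so log|p(0)| = log(3) = 1.0986.
Apply Jensen: I(r) = log|p(0)| + Σ_k log(r/|z_k|), summed over zeros inside |z| < r.
  log(r/|z_k|) for z_k = 3: log(5/3) = 0.5108
  log(r/|z_k|) for z_k = 1: log(5/1) = 1.6094
Sum over inside zeros: 2.1203.
I(r) = log|p(0)| + (inside sum) = 1.0986 + 2.1203 = 3.2189.
Closed form (all zeros inside, monic): I(r) = n·log(r) = 2·log(5) = 3.2189. ✓

I(r) ≈ 3.2189.


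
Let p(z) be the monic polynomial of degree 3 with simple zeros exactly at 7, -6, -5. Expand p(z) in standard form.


The polynomial is p(z) = ∏_{α ∈ S} (z − α), where S = {7, -6, -5}.
Expanding the product yields: p(z) = z^3 + 4·z^2 -47·z -210.
The resulting polynomial has degree 3 and real coefficients as required.

p(z) = z^3 + 4·z^2 -47·z -210.


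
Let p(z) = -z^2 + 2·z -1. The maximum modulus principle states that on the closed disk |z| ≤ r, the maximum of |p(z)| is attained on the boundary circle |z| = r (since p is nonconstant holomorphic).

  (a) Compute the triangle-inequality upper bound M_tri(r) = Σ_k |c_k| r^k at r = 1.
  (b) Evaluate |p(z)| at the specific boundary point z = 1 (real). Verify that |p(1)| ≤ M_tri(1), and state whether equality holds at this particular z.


Coefficients: c_0 = -1, c_1 = 2, c_2 = -1. Radius r = 1.
Part (a). Triangle bound: M_tri(r) = Σ_k |c_k| r^k
  = |-1|·1^0 + |2|·1^1 + |-1|·1^2
  = 1 + 2 + 1 = 4.
This bounds M(r) := max_{|z|=r} |p(z)| from above; equality holds iff all terms c_k z^k can be made to align in phase at a single z on |z|=r.
Part (b). At z = 1 (real, on the circle |z| = r):
  p(1) = (-1)·1^0 + (2)·1^1 + (-1)·1^2 = 0.
  |p(1)| = 0.
Check: |p(1)| = 0 ≤ 4 = M_tri(1). ✓ Equality does not hold at z = 1 (the coefficients have mixed signs, so the terms do not all align in phase there).

M_tri(1) = 4; |p(1)| = 0; equality at z=1: no.


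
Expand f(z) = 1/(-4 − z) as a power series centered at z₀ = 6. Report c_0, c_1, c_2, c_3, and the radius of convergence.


Let w = z − z₀, so z = z₀ + w.
Then -4 − z = -4 − (z₀ + w) = (-4 − z₀) − w = -10 − w.
f(z) = 1/(-10 − w) = (1/(-10)) · 1/(1 − w/(-10)) = Σ_{n≥0} w^n / (-10)^(n+1).
So c_n = 1/(-10)^(n+1):
  c_0 = 1/(-10)^1 = -1/10.
  c_1 = 1/(-10)^2 = 1/100.
  c_2 = 1/(-10)^3 = -1/1000.
  c_3 = 1/(-10)^4 = 1/10000.
The series is valid for |w/d| < 1, i.e. |z − z₀| < |d|.
Radius of convergence: R = |-4 − z₀| = |-10| = 10 (distance from z₀ to the singularity z = -4).

c_0 = -1/10, c_1 = 1/100, c_2 = -1/1000, c_3 = 1/10000; R = 10.


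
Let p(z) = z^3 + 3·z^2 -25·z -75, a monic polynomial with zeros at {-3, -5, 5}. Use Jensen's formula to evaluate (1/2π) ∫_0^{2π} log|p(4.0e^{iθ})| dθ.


Zeros: -5, -3, 5; r = 4.0.
Inside |z| < r: -3. Outside (|z| ≥ r): -5, 5.
p(0) = -75, so log|p(0)| = log(75) = 4.3175.
Apply Jensen: I(r) = log|p(0)| + Σ_k log(r/|z_k|), summed over zeros inside |z| < r.
  log(r/|z_k|) for z_k = -3: log(4.0/3) = 0.2877
  Outside zeros (-5, 5) contribute nothing to the Jensen sum.
Sum over inside zeros: 0.2877.
I(r) = log|p(0)| + (inside sum) = 4.3175 + 0.2877 = 4.6052.
Note: since some zeros are outside |z| ≤ r, the simplified n·log(r) form does NOT apply — only the inside zeros contribute.

I(r) ≈ 4.6052.


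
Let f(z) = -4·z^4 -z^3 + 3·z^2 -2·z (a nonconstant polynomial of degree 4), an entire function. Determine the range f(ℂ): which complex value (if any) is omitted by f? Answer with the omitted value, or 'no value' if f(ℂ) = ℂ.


Little Picard bounds the complement of f(ℂ) to at most one point.
For every w ∈ ℂ, the equation p(z) − w = 0 is a nonconstant polynomial in z and hence has at least one root by the fundamental theorem of algebra. So p is surjective onto ℂ, omitting no value.

Omitted value: no value.


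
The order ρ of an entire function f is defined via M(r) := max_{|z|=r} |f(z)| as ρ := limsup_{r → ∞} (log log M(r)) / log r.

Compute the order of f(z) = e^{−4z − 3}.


|e^{−4z − 3}| = e^{Re(-4·z) + -3} ≤ e^{4|z|^1 + -3} = e^{4r^1 + -3} on |z| = r, so ρ ≤ 1. Choosing z on |z|=r so that -4·z is real positive (always possible by picking arg z appropriately) gives |f(z)| = e^{4r^1 + -3}, matching the bound. The additive constant -3 does not affect log log M(r) ~ 1·log r. Hence ρ = 1.
Therefore ρ = 1.

Order ρ = 1.


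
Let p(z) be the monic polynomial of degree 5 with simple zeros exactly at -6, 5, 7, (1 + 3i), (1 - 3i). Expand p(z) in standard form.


The polynomial is p(z) = ∏_{α ∈ S} (z − α), where S = {-6, 5, 7, (1 + 3i), (1 - 3i)}.
Expanding the product yields: p(z) = z^5 -8·z^4 -15·z^3 + 224·z^2 -790·z + 2100.
Note conjugate pairs combine to real quadratics: (z − (1+3i))(z − (1−3i)) = z² − 2z + 10.
The resulting polynomial has degree 5 and real coefficients as required.

p(z) = z^5 -8·z^4 -15·z^3 + 224·z^2 -790·z + 2100.


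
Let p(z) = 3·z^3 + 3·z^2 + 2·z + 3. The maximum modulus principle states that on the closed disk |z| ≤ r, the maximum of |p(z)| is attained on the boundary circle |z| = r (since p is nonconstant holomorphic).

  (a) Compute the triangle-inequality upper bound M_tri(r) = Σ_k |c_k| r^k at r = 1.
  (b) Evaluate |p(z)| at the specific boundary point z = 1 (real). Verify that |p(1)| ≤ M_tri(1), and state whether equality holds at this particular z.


Coefficients: c_0 = 3, c_1 = 2, c_2 = 3, c_3 = 3. Radius r = 1.
Part (a). Triangle bound: M_tri(r) = Σ_k |c_k| r^k
  = |3|·1^0 + |2|·1^1 + |3|·1^2 + |3|·1^3
  = 3 + 2 + 3 + 3 = 11.
This bounds M(r) := max_{|z|=r} |p(z)| from above; equality holds iff all terms c_k z^k can be made to align in phase at a single z on |z|=r.
Part (b). At z = 1 (real, on the circle |z| = r):
  p(1) = (3)·1^0 + (2)·1^1 + (3)·1^2 + (3)·1^3 = 11.
  |p(1)| = 11.
Since all nonzero coefficients share the same sign, |p(1)| = 11 = M_tri(1); the triangle bound is attained at z = 1, so in fact M(r) = 11.

M_tri(1) = 11; |p(1)| = 11; equality at z=1: yes.


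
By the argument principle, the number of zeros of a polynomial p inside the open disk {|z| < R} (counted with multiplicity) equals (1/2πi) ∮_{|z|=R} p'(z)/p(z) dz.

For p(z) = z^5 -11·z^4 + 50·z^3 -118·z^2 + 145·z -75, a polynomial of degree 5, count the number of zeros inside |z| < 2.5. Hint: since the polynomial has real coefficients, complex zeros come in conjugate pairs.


The zeros of p are: 3, (2 + 1i), (2 - 1i), (2 + 1i), (2 - 1i).
Their magnitudes are: 3, 2.236, 2.236, 2.236, 2.236.
Zeros with |z| < R = 2.5: (2 + 1i), (2 - 1i), (2 + 1i), (2 - 1i).
Count = 4.
By the argument principle, (1/2πi) ∮_{|z|=R} p'(z)/p(z) dz equals exactly this count.

Number of zeros inside |z| < 2.5: 4.


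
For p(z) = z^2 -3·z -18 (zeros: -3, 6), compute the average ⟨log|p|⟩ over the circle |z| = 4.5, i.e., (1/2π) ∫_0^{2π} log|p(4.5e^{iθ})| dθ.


Zeros: -3, 6; r = 4.5.
Inside |z| < r: -3. Outside (|z| ≥ r): 6.
p(0) = -18, so log|p(0)| = log(18) = 2.8904.
Apply Jensen: I(r) = log|p(0)| + Σ_k log(r/|z_k|), summed over zeros inside |z| < r.
  log(r/|z_k|) for z_k = -3: log(4.5/3) = 0.4055
  Outside zeros (6) contribute nothing to the Jensen sum.
Sum over inside zeros: 0.4055.
I(r) = log|p(0)| + (inside sum) = 2.8904 + 0.4055 = 3.2958.
Note: since some zeros are outside |z| ≤ r, the simplified n·log(r) form does NOT apply — only the inside zeros contribute.

I(r) ≈ 3.2958.
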